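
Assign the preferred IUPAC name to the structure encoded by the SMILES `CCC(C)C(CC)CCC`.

The longest carbon chain is 7 atoms: the parent is heptane.
Choose the numbering such that the substituent locant set {3,4} is lower than {4,5} at the first point of difference.
That gives an ethyl group at C-4; a methyl group at C-3.
Substituent prefixes are cited in alphabetical order (multiplying prefixes like di-/tri- are ignored for ordering).
Assembling the pieces gives 4-ethyl-3-methylheptane.

4-ethyl-3-methylheptane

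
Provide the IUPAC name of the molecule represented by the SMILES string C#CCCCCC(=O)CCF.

The longest chain bearing the carbonyl and the multiple bond is 9 carbons long (nonane).
The principal characteristic group is a ketone (C=O on an internal carbon), named with the suffix -one.
A C≡C triple bond in the chain gives the infix -yne-.
The numbering direction is chosen so that numbering from this end puts the carbonyl group at C-3 rather than C-7.
That gives the carbonyl at C-3; the triple bond between C-8 and C-9; a fluoro group at C-1.
Putting it together: 1-fluoronon-8-yn-3-one.

1-fluoronon-8-yn-3-one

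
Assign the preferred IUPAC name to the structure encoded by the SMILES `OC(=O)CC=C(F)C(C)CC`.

4-fluoro-5-methylhept-3-enoic acid

Counting along the main chain through the –COOH group and the multiple bond gives 7 carbons: the parent is heptane.
The highest-priority functional group is a carboxylic acid (terminal –COOH), so the name ends in -oic acid.
A C=C double bond in the chain gives the infix -ene-.
The numbering direction is chosen so that the carboxylic acid carbon is C-1 by definition.
This places the double bond between C-3 and C-4; a fluoro group at C-4; a methyl group at C-5.
Prefixes are listed alphabetically: fluoro, methyl.
Putting it together: 4-fluoro-5-methylhept-3-enoic acid.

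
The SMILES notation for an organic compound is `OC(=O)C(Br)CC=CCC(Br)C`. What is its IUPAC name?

The longest chain bearing the –COOH group and the multiple bond is 8 carbons long (octane).
The principal characteristic group is a carboxylic acid (terminal –COOH), named with the suffix -oic acid.
There is one C=C double bond, indicated by the ending -ene.
The numbering direction is chosen so that the carboxylic acid carbon is C-1 by definition.
That gives the double bond between C-4 and C-5; bromo groups at C-2 and C-7.
Assembling the pieces gives 2,7-dibromooct-4-enoic acid.

2,7-dibromooct-4-enoic acid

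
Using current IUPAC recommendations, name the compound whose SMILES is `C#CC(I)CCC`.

3-iodohex-1-yne

The longest carbon chain that includes the multiple bond has 6 carbons, so the parent hydride is hexane.
There is one C≡C triple bond, indicated by the ending -yne.
Number the chain so that numbering from this end puts the triple bond at C-1 rather than C-5.
This places the triple bond between C-1 and C-2; an iodo group at C-3.
Assembling the pieces gives 3-iodohex-1-yne.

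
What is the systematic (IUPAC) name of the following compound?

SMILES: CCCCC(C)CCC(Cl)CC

3-chloro-6-methyldecane

The longest carbon chain is 10 atoms: the parent is decane.
The numbering direction is chosen so that the substituent locant set {3,6} is lower than {5,8} at the first point of difference.
With this numbering: a chloro group at C-3; a methyl group at C-6.
The substituents are ordered alphabetically, ignoring any di-/tri- multipliers.
Assembling the pieces gives 3-chloro-6-methyldecane.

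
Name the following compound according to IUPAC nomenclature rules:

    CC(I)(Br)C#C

The longest chain bearing the multiple bond is 4 carbons long (butane).
A C≡C triple bond in the chain gives the infix -yne-.
The numbering direction is chosen so that numbering from this end puts the triple bond at C-1 rather than C-3.
That gives the triple bond between C-1 and C-2; a bromo group at C-3; an iodo group at C-3.
Substituent prefixes are cited in alphabetical order (multiplying prefixes like di-/tri- are ignored for ordering).
Putting it together: 3-bromo-3-iodobut-1-yne.

3-bromo-3-iodobut-1-yne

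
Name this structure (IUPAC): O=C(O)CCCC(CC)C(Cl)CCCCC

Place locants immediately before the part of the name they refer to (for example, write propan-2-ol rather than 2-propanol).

The longest carbon chain that includes the –COOH group has 11 carbons, so the parent hydride is undecane.
The highest-priority functional group is a carboxylic acid (terminal –COOH), so the name ends in -oic acid.
The numbering direction is chosen so that the carboxylic acid carbon is C-1 by definition.
This places a chloro group at C-6; an ethyl group at C-5.
Prefixes are listed alphabetically: chloro, ethyl.
Assembling the pieces gives 6-chloro-5-ethylundecanoic acid.

6-chloro-5-ethylundecanoic acid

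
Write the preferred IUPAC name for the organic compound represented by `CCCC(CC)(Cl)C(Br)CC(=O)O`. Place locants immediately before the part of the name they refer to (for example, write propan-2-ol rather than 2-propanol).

The longest carbon chain that includes the –COOH group has 7 carbons, so the parent hydride is heptane.
A carboxylic acid (terminal –COOH) is the principal characteristic group, giving the suffix -oic acid.
Number the chain so that the carboxylic acid carbon is C-1 by definition.
That gives a bromo group at C-3; a chloro group at C-4; an ethyl group at C-4.
Prefixes are listed alphabetically: bromo, chloro, ethyl.
The name is 3-bromo-4-chloro-4-ethylheptanoic acid.

3-bromo-4-chloro-4-ethylheptanoic acid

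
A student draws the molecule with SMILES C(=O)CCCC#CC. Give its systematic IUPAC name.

hept-5-ynal

Counting along the main chain through the –CHO group and the multiple bond gives 7 carbons: the parent is heptane.
The principal characteristic group is an aldehyde (terminal –CHO), named with the suffix -al.
The chain contains a C≡C triple bond, so the unsaturation ending is -yne.
The numbering direction is chosen so that the aldehyde carbon is C-1 by definition.
This places the triple bond between C-5 and C-6.
The name is hept-5-ynal.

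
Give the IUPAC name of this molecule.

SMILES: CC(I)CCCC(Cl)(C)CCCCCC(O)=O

The longest carbon chain that includes the –COOH group has 12 carbons, so the parent hydride is dodecane.
The principal characteristic group is a carboxylic acid (terminal –COOH), named with the suffix -oic acid.
The numbering direction is chosen so that the carboxylic acid carbon is C-1 by definition.
This places a chloro group at C-7; an iodo group at C-11; a methyl group at C-7.
Substituent prefixes are cited in alphabetical order (multiplying prefixes like di-/tri- are ignored for ordering).
Putting it together: 7-chloro-11-iodo-7-methyldodecanoic acid.

7-chloro-11-iodo-7-methyldodecanoic acid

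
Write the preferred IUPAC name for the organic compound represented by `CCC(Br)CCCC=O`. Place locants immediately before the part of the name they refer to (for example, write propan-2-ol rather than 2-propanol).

The longest chain bearing the –CHO group is 7 carbons long (heptane).
The principal characteristic group is an aldehyde (terminal –CHO), named with the suffix -al.
The numbering direction is chosen so that the aldehyde carbon is C-1 by definition.
This places a bromo group at C-5.
Putting it together: 5-bromoheptanal.

5-bromoheptanal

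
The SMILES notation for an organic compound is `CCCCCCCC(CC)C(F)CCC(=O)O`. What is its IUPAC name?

The longest carbon chain that includes the –COOH group has 12 carbons, so the parent hydride is dodecane.
The principal characteristic group is a carboxylic acid (terminal –COOH), named with the suffix -oic acid.
The numbering direction is chosen so that the carboxylic acid carbon is C-1 by definition.
With this numbering: an ethyl group at C-5; a fluoro group at C-4.
Prefixes are listed alphabetically: ethyl, fluoro.
Assembling the pieces gives 5-ethyl-4-fluorododecanoic acid.

5-ethyl-4-fluorododecanoic acid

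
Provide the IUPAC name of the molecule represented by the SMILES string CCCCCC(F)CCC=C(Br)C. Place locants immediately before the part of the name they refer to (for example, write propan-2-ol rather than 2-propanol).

2-bromo-6-fluoroundec-2-ene

The longest chain bearing the multiple bond is 11 carbons long (undecane).
A C=C double bond in the chain gives the infix -ene-.
The numbering direction is chosen so that numbering from this end puts the double bond at C-2 rather than C-9.
This places the double bond between C-2 and C-3; a bromo group at C-2; a fluoro group at C-6.
Prefixes are listed alphabetically: bromo, fluoro.
The name is 2-bromo-6-fluoroundec-2-ene.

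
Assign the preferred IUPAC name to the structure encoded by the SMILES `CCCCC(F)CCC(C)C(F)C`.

2,6-difluoro-3-methyldecane

The parent chain contains 10 carbons (decane).
Number the chain so that the substituent locant set {2,3,6} is lower than {5,8,9} at the first point of difference.
That gives fluoro groups at C-2 and C-6; a methyl group at C-3.
Prefixes are listed alphabetically: fluoro, methyl.
The name is 2,6-difluoro-3-methyldecane.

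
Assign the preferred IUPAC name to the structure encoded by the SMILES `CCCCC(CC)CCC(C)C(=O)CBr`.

The longest carbon chain that includes the carbonyl has 10 carbons, so the parent hydride is decane.
The principal characteristic group is a ketone (C=O on an internal carbon), named with the suffix -one.
The numbering direction is chosen so that numbering from this end puts the carbonyl group at C-2 rather than C-9.
That gives the carbonyl at C-2; a bromo group at C-1; an ethyl group at C-6; a methyl group at C-3.
Substituent prefixes are cited in alphabetical order (multiplying prefixes like di-/tri- are ignored for ordering).
Assembling the pieces gives 1-bromo-6-ethyl-3-methyldecan-2-one.

1-bromo-6-ethyl-3-methyldecan-2-one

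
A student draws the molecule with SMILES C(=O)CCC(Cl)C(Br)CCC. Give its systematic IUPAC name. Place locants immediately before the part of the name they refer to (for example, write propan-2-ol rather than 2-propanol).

5-bromo-4-chlorooctanal

The longest carbon chain that includes the –CHO group has 8 carbons, so the parent hydride is octane.
The highest-priority functional group is an aldehyde (terminal –CHO), so the name ends in -al.
Choose the numbering such that the aldehyde carbon is C-1 by definition.
That gives a bromo group at C-5; a chloro group at C-4.
Substituent prefixes are cited in alphabetical order (multiplying prefixes like di-/tri- are ignored for ordering).
The name is 5-bromo-4-chlorooctanal.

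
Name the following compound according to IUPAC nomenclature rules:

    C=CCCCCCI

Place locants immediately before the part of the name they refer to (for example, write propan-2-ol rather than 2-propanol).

7-iodohept-1-ene

The longest chain bearing the multiple bond is 7 carbons long (heptane).
A C=C double bond in the chain gives the infix -ene-.
Number the chain so that numbering from this end puts the double bond at C-1 rather than C-6.
With this numbering: the double bond between C-1 and C-2; an iodo group at C-7.
Assembling the pieces gives 7-iodohept-1-ene.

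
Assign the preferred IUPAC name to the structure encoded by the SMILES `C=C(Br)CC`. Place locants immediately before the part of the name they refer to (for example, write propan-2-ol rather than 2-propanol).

2-bromobut-1-ene

The longest carbon chain that includes the multiple bond has 4 carbons, so the parent hydride is butane.
The chain contains a C=C double bond, so the unsaturation ending is -ene.
Number the chain so that numbering from this end puts the double bond at C-1 rather than C-3.
With this numbering: the double bond between C-1 and C-2; a bromo group at C-2.
Putting it together: 2-bromobut-1-ene.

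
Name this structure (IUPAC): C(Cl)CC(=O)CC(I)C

The longest chain bearing the carbonyl is 6 carbons long (hexane).
A ketone (C=O on an internal carbon) is the principal characteristic group, giving the suffix -one.
Choose the numbering such that numbering from this end puts the carbonyl group at C-3 rather than C-4.
This places the carbonyl at C-3; a chloro group at C-1; an iodo group at C-5.
The substituents are ordered alphabetically, ignoring any di-/tri- multipliers.
Putting it together: 1-chloro-5-iodohexan-3-one.

1-chloro-5-iodohexan-3-one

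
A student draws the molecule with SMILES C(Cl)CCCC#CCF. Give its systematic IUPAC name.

7-chloro-1-fluorohept-2-yne

The longest carbon chain that includes the multiple bond has 7 carbons, so the parent hydride is heptane.
The chain contains a C≡C triple bond, so the unsaturation ending is -yne.
Number the chain so that numbering from this end puts the triple bond at C-2 rather than C-5.
With this numbering: the triple bond between C-2 and C-3; a chloro group at C-7; a fluoro group at C-1.
Prefixes are listed alphabetically: chloro, fluoro.
Assembling the pieces gives 7-chloro-1-fluorohept-2-yne.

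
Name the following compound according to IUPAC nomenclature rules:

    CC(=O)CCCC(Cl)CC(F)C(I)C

6-chloro-8-fluoro-9-iododecan-2-one

Counting along the main chain through the carbonyl gives 10 carbons: the parent is decane.
The highest-priority functional group is a ketone (C=O on an internal carbon), so the name ends in -one.
The numbering direction is chosen so that numbering from this end puts the carbonyl group at C-2 rather than C-9.
That gives the carbonyl at C-2; a chloro group at C-6; a fluoro group at C-8; an iodo group at C-9.
The substituents are ordered alphabetically, ignoring any di-/tri- multipliers.
Assembling the pieces gives 6-chloro-8-fluoro-9-iododecan-2-one.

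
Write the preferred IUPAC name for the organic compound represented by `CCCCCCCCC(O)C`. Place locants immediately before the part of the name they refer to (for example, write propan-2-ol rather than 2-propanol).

decan-2-ol

The longest chain bearing the –OH group is 10 carbons long (decane).
The principal characteristic group is an alcohol (–OH), named with the suffix -ol.
The numbering direction is chosen so that numbering from this end puts the hydroxyl group at C-2 rather than C-9.
With this numbering: the hydroxyl at C-2.
Assembling the pieces gives decan-2-ol.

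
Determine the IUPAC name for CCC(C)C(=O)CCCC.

The longest chain bearing the carbonyl is 8 carbons long (octane).
The highest-priority functional group is a ketone (C=O on an internal carbon), so the name ends in -one.
Number the chain so that numbering from this end puts the carbonyl group at C-4 rather than C-5.
That gives the carbonyl at C-4; a methyl group at C-3.
Putting it together: 3-methyloctan-4-one.

3-methyloctan-4-one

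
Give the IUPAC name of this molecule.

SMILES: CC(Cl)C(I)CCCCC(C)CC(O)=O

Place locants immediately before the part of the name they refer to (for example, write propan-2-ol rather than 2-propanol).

The longest chain bearing the –COOH group is 10 carbons long (decane).
The principal characteristic group is a carboxylic acid (terminal –COOH), named with the suffix -oic acid.
Number the chain so that the carboxylic acid carbon is C-1 by definition.
With this numbering: a chloro group at C-9; an iodo group at C-8; a methyl group at C-3.
Substituent prefixes are cited in alphabetical order (multiplying prefixes like di-/tri- are ignored for ordering).
Putting it together: 9-chloro-8-iodo-3-methyldecanoic acid.

9-chloro-8-iodo-3-methyldecanoic acid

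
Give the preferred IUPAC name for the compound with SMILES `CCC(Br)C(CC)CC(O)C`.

5-bromo-4-ethylheptan-2-ol

The longest chain bearing the –OH group is 7 carbons long (heptane).
The highest-priority functional group is an alcohol (–OH), so the name ends in -ol.
The numbering direction is chosen so that numbering from this end puts the hydroxyl group at C-2 rather than C-6.
That gives the hydroxyl at C-2; a bromo group at C-5; an ethyl group at C-4.
The substituents are ordered alphabetically, ignoring any di-/tri- multipliers.
The name is 5-bromo-4-ethylheptan-2-ol.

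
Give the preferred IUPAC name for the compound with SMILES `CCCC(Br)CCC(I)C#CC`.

7-bromo-4-iododec-2-yne

The longest carbon chain that includes the multiple bond has 10 carbons, so the parent hydride is decane.
There is one C≡C triple bond, indicated by the ending -yne.
Number the chain so that numbering from this end puts the triple bond at C-2 rather than C-8.
That gives the triple bond between C-2 and C-3; a bromo group at C-7; an iodo group at C-4.
Prefixes are listed alphabetically: bromo, iodo.
The name is 7-bromo-4-iododec-2-yne.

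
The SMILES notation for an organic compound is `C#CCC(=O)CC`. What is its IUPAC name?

hex-5-yn-3-one

The longest carbon chain that includes the carbonyl and the multiple bond has 6 carbons, so the parent hydride is hexane.
The principal characteristic group is a ketone (C=O on an internal carbon), named with the suffix -one.
The chain contains a C≡C triple bond, so the unsaturation ending is -yne.
Choose the numbering such that numbering from this end puts the carbonyl group at C-3 rather than C-4.
With this numbering: the carbonyl at C-3; the triple bond between C-5 and C-6.
Assembling the pieces gives hex-5-yn-3-one.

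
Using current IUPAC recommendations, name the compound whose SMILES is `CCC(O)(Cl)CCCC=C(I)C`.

Counting along the main chain through the –OH group and the multiple bond gives 9 carbons: the parent is nonane.
The principal characteristic group is an alcohol (–OH), named with the suffix -ol.
A C=C double bond in the chain gives the infix -ene-.
Number the chain so that numbering from this end puts the hydroxyl group at C-3 rather than C-7.
That gives the hydroxyl at C-3; the double bond between C-7 and C-8; a chloro group at C-3; an iodo group at C-8.
Prefixes are listed alphabetically: chloro, iodo.
Assembling the pieces gives 3-chloro-8-iodonon-7-en-3-ol.

3-chloro-8-iodonon-7-en-3-ol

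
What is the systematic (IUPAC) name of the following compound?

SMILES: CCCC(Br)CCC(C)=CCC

7-bromo-4-methyldec-3-ene

The longest carbon chain that includes the multiple bond has 10 carbons, so the parent hydride is decane.
A C=C double bond in the chain gives the infix -ene-.
The numbering direction is chosen so that numbering from this end puts the double bond at C-3 rather than C-7.
With this numbering: the double bond between C-3 and C-4; a bromo group at C-7; a methyl group at C-4.
Substituent prefixes are cited in alphabetical order (multiplying prefixes like di-/tri- are ignored for ordering).
Assembling the pieces gives 7-bromo-4-methyldec-3-ene.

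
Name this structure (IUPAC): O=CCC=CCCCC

The longest chain bearing the –CHO group and the multiple bond is 8 carbons long (octane).
The principal characteristic group is an aldehyde (terminal –CHO), named with the suffix -al.
There is one C=C double bond, indicated by the ending -ene.
Choose the numbering such that the aldehyde carbon is C-1 by definition.
That gives the double bond between C-3 and C-4.
Assembling the pieces gives oct-3-enal.

oct-3-enal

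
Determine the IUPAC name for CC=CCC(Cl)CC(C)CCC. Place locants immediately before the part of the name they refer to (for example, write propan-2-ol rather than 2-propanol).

The longest carbon chain that includes the multiple bond has 10 carbons, so the parent hydride is decane.
There is one C=C double bond, indicated by the ending -ene.
The numbering direction is chosen so that numbering from this end puts the double bond at C-2 rather than C-8.
With this numbering: the double bond between C-2 and C-3; a chloro group at C-5; a methyl group at C-7.
The substituents are ordered alphabetically, ignoring any di-/tri- multipliers.
Putting it together: 5-chloro-7-methyldec-2-ene.

5-chloro-7-methyldec-2-ene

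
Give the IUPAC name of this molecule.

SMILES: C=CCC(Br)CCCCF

The longest chain bearing the multiple bond is 8 carbons long (octane).
A C=C double bond in the chain gives the infix -ene-.
The numbering direction is chosen so that numbering from this end puts the double bond at C-1 rather than C-7.
With this numbering: the double bond between C-1 and C-2; a bromo group at C-4; a fluoro group at C-8.
The substituents are ordered alphabetically, ignoring any di-/tri- multipliers.
Assembling the pieces gives 4-bromo-8-fluorooct-1-ene.

4-bromo-8-fluorooct-1-ene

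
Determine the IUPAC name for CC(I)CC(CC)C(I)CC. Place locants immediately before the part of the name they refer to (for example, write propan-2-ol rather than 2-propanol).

The longest carbon chain is 7 atoms: the parent is heptane.
The numbering direction is chosen so that the substituent locant set {2,4,5} is lower than {3,4,6} at the first point of difference.
With this numbering: an ethyl group at C-4; iodo groups at C-2 and C-5.
The substituents are ordered alphabetically, ignoring any di-/tri- multipliers.
Assembling the pieces gives 4-ethyl-2,5-diiodoheptane.

4-ethyl-2,5-diiodoheptane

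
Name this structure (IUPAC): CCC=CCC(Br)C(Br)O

1,2-dibromohept-4-en-1-ol

Counting along the main chain through the –OH group and the multiple bond gives 7 carbons: the parent is heptane.
An alcohol (–OH) is the principal characteristic group, giving the suffix -ol.
There is one C=C double bond, indicated by the ending -ene.
Number the chain so that numbering from this end puts the hydroxyl group at C-1 rather than C-7.
With this numbering: the hydroxyl at C-1; the double bond between C-4 and C-5; bromo groups at C-1 and C-2.
Putting it together: 1,2-dibromohept-4-en-1-ol.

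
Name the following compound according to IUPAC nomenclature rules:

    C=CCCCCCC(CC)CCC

8-ethylundec-1-ene

The longest carbon chain that includes the multiple bond has 11 carbons, so the parent hydride is undecane.
A C=C double bond in the chain gives the infix -ene-.
The numbering direction is chosen so that numbering from this end puts the double bond at C-1 rather than C-10.
With this numbering: the double bond between C-1 and C-2; an ethyl group at C-8.
Assembling the pieces gives 8-ethylundec-1-ene.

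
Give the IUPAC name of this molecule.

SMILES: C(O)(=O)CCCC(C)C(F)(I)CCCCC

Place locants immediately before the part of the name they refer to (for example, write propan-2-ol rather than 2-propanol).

6-fluoro-6-iodo-5-methylundecanoic acid

Counting along the main chain through the –COOH group gives 11 carbons: the parent is undecane.
The principal characteristic group is a carboxylic acid (terminal –COOH), named with the suffix -oic acid.
Choose the numbering such that the carboxylic acid carbon is C-1 by definition.
This places a fluoro group at C-6; an iodo group at C-6; a methyl group at C-5.
Prefixes are listed alphabetically: fluoro, iodo, methyl.
Putting it together: 6-fluoro-6-iodo-5-methylundecanoic acid.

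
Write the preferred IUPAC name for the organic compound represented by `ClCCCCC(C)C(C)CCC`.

1-chloro-5,6-dimethylnonane

The longest carbon chain is 9 atoms: the parent is nonane.
Number the chain so that the substituent locant set {1,5,6} is lower than {4,5,9} at the first point of difference.
This places a chloro group at C-1; methyl groups at C-5 and C-6.
The substituents are ordered alphabetically, ignoring any di-/tri- multipliers.
The name is 1-chloro-5,6-dimethylnonane.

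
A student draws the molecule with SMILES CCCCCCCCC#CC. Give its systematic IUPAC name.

undec-2-yne

The longest chain bearing the multiple bond is 11 carbons long (undecane).
The chain contains a C≡C triple bond, so the unsaturation ending is -yne.
The numbering direction is chosen so that numbering from this end puts the triple bond at C-2 rather than C-9.
With this numbering: the triple bond between C-2 and C-3.
Assembling the pieces gives undec-2-yne.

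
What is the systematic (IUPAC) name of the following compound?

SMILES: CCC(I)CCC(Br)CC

The longest continuous carbon chain has 8 atoms, so the parent hydride is octane.
The numbering direction is chosen so that the locant sets are identical either way, so the alphabetically earlier bromo substituent takes the lower locant (3 rather than 6).
That gives a bromo group at C-3; an iodo group at C-6.
The substituents are ordered alphabetically, ignoring any di-/tri- multipliers.
Assembling the pieces gives 3-bromo-6-iodooctane.

3-bromo-6-iodooctane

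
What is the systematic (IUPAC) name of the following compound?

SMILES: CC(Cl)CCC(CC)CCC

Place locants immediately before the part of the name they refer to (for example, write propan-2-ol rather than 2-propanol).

2-chloro-5-ethyloctane

The longest continuous carbon chain has 8 atoms, so the parent hydride is octane.
Number the chain so that the substituent locant set {2,5} is lower than {4,7} at the first point of difference.
With this numbering: a chloro group at C-2; an ethyl group at C-5.
Prefixes are listed alphabetically: chloro, ethyl.
Assembling the pieces gives 2-chloro-5-ethyloctane.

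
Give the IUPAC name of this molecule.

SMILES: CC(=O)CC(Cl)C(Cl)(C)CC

4,5-dichloro-5-methylheptan-2-one

The longest carbon chain that includes the carbonyl has 7 carbons, so the parent hydride is heptane.
The highest-priority functional group is a ketone (C=O on an internal carbon), so the name ends in -one.
The numbering direction is chosen so that numbering from this end puts the carbonyl group at C-2 rather than C-6.
With this numbering: the carbonyl at C-2; chloro groups at C-4 and C-5; a methyl group at C-5.
Substituent prefixes are cited in alphabetical order (multiplying prefixes like di-/tri- are ignored for ordering).
Putting it together: 4,5-dichloro-5-methylheptan-2-one.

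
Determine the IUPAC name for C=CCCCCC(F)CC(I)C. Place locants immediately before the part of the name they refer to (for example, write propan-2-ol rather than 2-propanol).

7-fluoro-9-iododec-1-ene

The longest carbon chain that includes the multiple bond has 10 carbons, so the parent hydride is decane.
The chain contains a C=C double bond, so the unsaturation ending is -ene.
Number the chain so that numbering from this end puts the double bond at C-1 rather than C-9.
This places the double bond between C-1 and C-2; a fluoro group at C-7; an iodo group at C-9.
The substituents are ordered alphabetically, ignoring any di-/tri- multipliers.
Assembling the pieces gives 7-fluoro-9-iododec-1-ene.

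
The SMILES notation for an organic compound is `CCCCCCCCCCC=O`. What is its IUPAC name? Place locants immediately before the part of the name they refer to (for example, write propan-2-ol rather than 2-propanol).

The longest carbon chain that includes the –CHO group has 11 carbons, so the parent hydride is undecane.
The highest-priority functional group is an aldehyde (terminal –CHO), so the name ends in -al.
The numbering direction is chosen so that the aldehyde carbon is C-1 by definition.
Assembling the pieces gives undecanal.

undecanal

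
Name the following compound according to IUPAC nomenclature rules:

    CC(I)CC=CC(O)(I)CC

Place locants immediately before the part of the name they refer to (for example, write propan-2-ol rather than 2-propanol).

The longest chain bearing the –OH group and the multiple bond is 8 carbons long (octane).
The highest-priority functional group is an alcohol (–OH), so the name ends in -ol.
The chain contains a C=C double bond, so the unsaturation ending is -ene.
Choose the numbering such that numbering from this end puts the hydroxyl group at C-3 rather than C-6.
With this numbering: the hydroxyl at C-3; the double bond between C-4 and C-5; iodo groups at C-3 and C-7.
The name is 3,7-diiodooct-4-en-3-ol.

3,7-diiodooct-4-en-3-ol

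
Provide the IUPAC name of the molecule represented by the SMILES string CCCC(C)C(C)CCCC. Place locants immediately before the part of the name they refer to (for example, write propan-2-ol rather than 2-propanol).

4,5-dimethylnonane

The longest continuous carbon chain has 9 atoms, so the parent hydride is nonane.
Number the chain so that the substituent locant set {4,5} is lower than {5,6} at the first point of difference.
That gives methyl groups at C-4 and C-5.
The name is 4,5-dimethylnonane.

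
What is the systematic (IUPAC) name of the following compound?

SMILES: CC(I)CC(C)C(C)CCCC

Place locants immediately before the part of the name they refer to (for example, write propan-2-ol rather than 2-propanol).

2-iodo-4,5-dimethylnonane

The longest carbon chain is 9 atoms: the parent is nonane.
Number the chain so that the substituent locant set {2,4,5} is lower than {5,6,8} at the first point of difference.
That gives an iodo group at C-2; methyl groups at C-4 and C-5.
Prefixes are listed alphabetically: iodo, methyl.
The name is 2-iodo-4,5-dimethylnonane.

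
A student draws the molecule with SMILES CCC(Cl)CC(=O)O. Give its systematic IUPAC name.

3-chloropentanoic acid

The longest carbon chain that includes the –COOH group has 5 carbons, so the parent hydride is pentane.
A carboxylic acid (terminal –COOH) is the principal characteristic group, giving the suffix -oic acid.
The numbering direction is chosen so that the carboxylic acid carbon is C-1 by definition.
That gives a chloro group at C-3.
The name is 3-chloropentanoic acid.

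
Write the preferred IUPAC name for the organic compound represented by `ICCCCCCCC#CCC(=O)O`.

Counting along the main chain through the –COOH group and the multiple bond gives 11 carbons: the parent is undecane.
The principal characteristic group is a carboxylic acid (terminal –COOH), named with the suffix -oic acid.
The chain contains a C≡C triple bond, so the unsaturation ending is -yne.
Choose the numbering such that the carboxylic acid carbon is C-1 by definition.
That gives the triple bond between C-3 and C-4; an iodo group at C-11.
Putting it together: 11-iodoundec-3-ynoic acid.

11-iodoundec-3-ynoic acid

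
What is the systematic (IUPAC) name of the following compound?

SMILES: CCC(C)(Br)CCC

3-bromo-3-methylhexane

The parent chain contains 6 carbons (hexane).
The numbering direction is chosen so that the substituent locant set {3,3} is lower than {4,4} at the first point of difference.
This places a bromo group at C-3; a methyl group at C-3.
Prefixes are listed alphabetically: bromo, methyl.
Putting it together: 3-bromo-3-methylhexane.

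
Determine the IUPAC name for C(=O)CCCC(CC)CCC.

The longest chain bearing the –CHO group is 8 carbons long (octane).
An aldehyde (terminal –CHO) is the principal characteristic group, giving the suffix -al.
Choose the numbering such that the aldehyde carbon is C-1 by definition.
That gives an ethyl group at C-5.
The name is 5-ethyloctanal.

5-ethyloctanal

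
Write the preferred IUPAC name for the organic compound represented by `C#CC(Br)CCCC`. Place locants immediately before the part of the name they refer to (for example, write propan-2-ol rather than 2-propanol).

Counting along the main chain through the multiple bond gives 7 carbons: the parent is heptane.
The chain contains a C≡C triple bond, so the unsaturation ending is -yne.
Number the chain so that numbering from this end puts the triple bond at C-1 rather than C-6.
That gives the triple bond between C-1 and C-2; a bromo group at C-3.
The name is 3-bromohept-1-yne.

3-bromohept-1-yne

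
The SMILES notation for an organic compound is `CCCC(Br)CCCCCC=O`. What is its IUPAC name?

7-bromodecanal

Counting along the main chain through the –CHO group gives 10 carbons: the parent is decane.
An aldehyde (terminal –CHO) is the principal characteristic group, giving the suffix -al.
The numbering direction is chosen so that the aldehyde carbon is C-1 by definition.
This places a bromo group at C-7.
Putting it together: 7-bromodecanal.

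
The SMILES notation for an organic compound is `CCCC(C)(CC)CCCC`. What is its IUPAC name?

4-ethyl-4-methyloctane

The longest continuous carbon chain has 8 atoms, so the parent hydride is octane.
Choose the numbering such that the substituent locant set {4,4} is lower than {5,5} at the first point of difference.
That gives an ethyl group at C-4; a methyl group at C-4.
Substituent prefixes are cited in alphabetical order (multiplying prefixes like di-/tri- are ignored for ordering).
Assembling the pieces gives 4-ethyl-4-methyloctane.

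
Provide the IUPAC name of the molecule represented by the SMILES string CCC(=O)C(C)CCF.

The longest chain bearing the carbonyl is 6 carbons long (hexane).
A ketone (C=O on an internal carbon) is the principal characteristic group, giving the suffix -one.
Number the chain so that numbering from this end puts the carbonyl group at C-3 rather than C-4.
That gives the carbonyl at C-3; a fluoro group at C-6; a methyl group at C-4.
Substituent prefixes are cited in alphabetical order (multiplying prefixes like di-/tri- are ignored for ordering).
The name is 6-fluoro-4-methylhexan-3-one.

6-fluoro-4-methylhexan-3-one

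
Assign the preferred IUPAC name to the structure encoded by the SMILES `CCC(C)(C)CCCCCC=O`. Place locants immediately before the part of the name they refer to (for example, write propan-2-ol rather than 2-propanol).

The longest chain bearing the –CHO group is 9 carbons long (nonane).
The principal characteristic group is an aldehyde (terminal –CHO), named with the suffix -al.
Choose the numbering such that the aldehyde carbon is C-1 by definition.
That gives two methyl groups at C-7.
Assembling the pieces gives 7,7-dimethylnonanal.

7,7-dimethylnonanal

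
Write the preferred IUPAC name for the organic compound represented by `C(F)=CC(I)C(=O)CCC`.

1-fluoro-3-iodohept-1-en-4-one

Counting along the main chain through the carbonyl and the multiple bond gives 7 carbons: the parent is heptane.
The principal characteristic group is a ketone (C=O on an internal carbon), named with the suffix -one.
There is one C=C double bond, indicated by the ending -ene.
The numbering direction is chosen so that numbering from this end puts the double bond at C-1 rather than C-6.
This places the carbonyl at C-4; the double bond between C-1 and C-2; a fluoro group at C-1; an iodo group at C-3.
Prefixes are listed alphabetically: fluoro, iodo.
The name is 1-fluoro-3-iodohept-1-en-4-one.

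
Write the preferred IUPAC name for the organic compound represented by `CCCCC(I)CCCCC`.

The longest carbon chain is 10 atoms: the parent is decane.
Number the chain so that the substituent locant set {5} is lower than {6} at the first point of difference.
This places an iodo group at C-5.
The name is 5-iododecane.

5-iododecane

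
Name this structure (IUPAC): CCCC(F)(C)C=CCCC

Counting along the main chain through the multiple bond gives 9 carbons: the parent is nonane.
A C=C double bond in the chain gives the infix -ene-.
Choose the numbering such that numbering from this end puts the double bond at C-4 rather than C-5.
With this numbering: the double bond between C-4 and C-5; a fluoro group at C-6; a methyl group at C-6.
Prefixes are listed alphabetically: fluoro, methyl.
Putting it together: 6-fluoro-6-methylnon-4-ene.

6-fluoro-6-methylnon-4-ene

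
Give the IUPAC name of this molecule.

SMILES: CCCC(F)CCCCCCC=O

Counting along the main chain through the –CHO group gives 11 carbons: the parent is undecane.
The highest-priority functional group is an aldehyde (terminal –CHO), so the name ends in -al.
The numbering direction is chosen so that the aldehyde carbon is C-1 by definition.
This places a fluoro group at C-8.
Assembling the pieces gives 8-fluoroundecanal.

8-fluoroundecanal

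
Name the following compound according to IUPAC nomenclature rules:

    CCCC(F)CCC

The parent chain contains 7 carbons (heptane).
The molecule is symmetric, so either numbering direction gives the same locants.
That gives a fluoro group at C-4.
The name is 4-fluoroheptane.

4-fluoroheptane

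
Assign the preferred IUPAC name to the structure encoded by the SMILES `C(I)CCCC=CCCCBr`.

1-bromo-9-iodonon-4-ene

Counting along the main chain through the multiple bond gives 9 carbons: the parent is nonane.
There is one C=C double bond, indicated by the ending -ene.
The numbering direction is chosen so that numbering from this end puts the double bond at C-4 rather than C-5.
This places the double bond between C-4 and C-5; a bromo group at C-1; an iodo group at C-9.
Substituent prefixes are cited in alphabetical order (multiplying prefixes like di-/tri- are ignored for ordering).
The name is 1-bromo-9-iodonon-4-ene.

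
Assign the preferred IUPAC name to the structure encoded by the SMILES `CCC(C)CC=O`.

Counting along the main chain through the –CHO group gives 5 carbons: the parent is pentane.
The highest-priority functional group is an aldehyde (terminal –CHO), so the name ends in -al.
The numbering direction is chosen so that the aldehyde carbon is C-1 by definition.
That gives a methyl group at C-3.
The name is 3-methylpentanal.

3-methylpentanal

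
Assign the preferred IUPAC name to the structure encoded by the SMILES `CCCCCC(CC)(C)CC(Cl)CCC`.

The parent chain contains 11 carbons (undecane).
Choose the numbering such that the substituent locant set {4,6,6} is lower than {6,6,8} at the first point of difference.
This places a chloro group at C-4; an ethyl group at C-6; a methyl group at C-6.
The substituents are ordered alphabetically, ignoring any di-/tri- multipliers.
The name is 4-chloro-6-ethyl-6-methylundecane.

4-chloro-6-ethyl-6-methylundecane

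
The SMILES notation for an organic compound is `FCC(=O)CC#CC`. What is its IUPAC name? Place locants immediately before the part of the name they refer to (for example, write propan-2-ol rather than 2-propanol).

1-fluorohex-4-yn-2-one

The longest carbon chain that includes the carbonyl and the multiple bond has 6 carbons, so the parent hydride is hexane.
The principal characteristic group is a ketone (C=O on an internal carbon), named with the suffix -one.
The chain contains a C≡C triple bond, so the unsaturation ending is -yne.
The numbering direction is chosen so that numbering from this end puts the carbonyl group at C-2 rather than C-5.
That gives the carbonyl at C-2; the triple bond between C-4 and C-5; a fluoro group at C-1.
The name is 1-fluorohex-4-yn-2-one.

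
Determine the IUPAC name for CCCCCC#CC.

oct-2-yne

Counting along the main chain through the multiple bond gives 8 carbons: the parent is octane.
A C≡C triple bond in the chain gives the infix -yne-.
The numbering direction is chosen so that numbering from this end puts the triple bond at C-2 rather than C-6.
With this numbering: the triple bond between C-2 and C-3.
Putting it together: oct-2-yne.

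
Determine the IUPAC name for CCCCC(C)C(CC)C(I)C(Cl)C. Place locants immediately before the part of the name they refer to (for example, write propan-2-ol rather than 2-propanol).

2-chloro-4-ethyl-3-iodo-5-methylnonane

The longest continuous carbon chain has 9 atoms, so the parent hydride is nonane.
The numbering direction is chosen so that the substituent locant set {2,3,4,5} is lower than {5,6,7,8} at the first point of difference.
This places a chloro group at C-2; an ethyl group at C-4; an iodo group at C-3; a methyl group at C-5.
Substituent prefixes are cited in alphabetical order (multiplying prefixes like di-/tri- are ignored for ordering).
The name is 2-chloro-4-ethyl-3-iodo-5-methylnonane.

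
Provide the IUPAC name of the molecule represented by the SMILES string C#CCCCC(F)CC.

The longest carbon chain that includes the multiple bond has 8 carbons, so the parent hydride is octane.
The chain contains a C≡C triple bond, so the unsaturation ending is -yne.
Choose the numbering such that numbering from this end puts the triple bond at C-1 rather than C-7.
That gives the triple bond between C-1 and C-2; a fluoro group at C-6.
The name is 6-fluorooct-1-yne.

6-fluorooct-1-yne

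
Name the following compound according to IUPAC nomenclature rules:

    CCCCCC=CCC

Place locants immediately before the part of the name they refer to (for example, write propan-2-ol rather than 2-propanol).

The longest carbon chain that includes the multiple bond has 9 carbons, so the parent hydride is nonane.
A C=C double bond in the chain gives the infix -ene-.
Choose the numbering such that numbering from this end puts the double bond at C-3 rather than C-6.
This places the double bond between C-3 and C-4.
Putting it together: non-3-ene.

non-3-ene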